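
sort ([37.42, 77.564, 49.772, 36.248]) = [36.248, 37.42, 49.772, 77.564]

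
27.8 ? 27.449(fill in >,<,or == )>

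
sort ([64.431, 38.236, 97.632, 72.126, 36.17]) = [36.17, 38.236, 64.431, 72.126, 97.632]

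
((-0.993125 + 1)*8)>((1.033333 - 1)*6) False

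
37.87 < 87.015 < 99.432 True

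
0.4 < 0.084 False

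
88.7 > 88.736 False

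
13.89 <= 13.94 True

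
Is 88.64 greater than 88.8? No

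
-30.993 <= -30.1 True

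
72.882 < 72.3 False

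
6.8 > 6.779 True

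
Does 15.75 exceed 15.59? Yes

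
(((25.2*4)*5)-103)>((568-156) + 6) False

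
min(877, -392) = -392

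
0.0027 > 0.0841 False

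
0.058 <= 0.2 True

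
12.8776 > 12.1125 True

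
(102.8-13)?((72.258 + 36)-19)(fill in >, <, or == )>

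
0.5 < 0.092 False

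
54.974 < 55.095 True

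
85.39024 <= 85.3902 False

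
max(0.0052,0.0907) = 0.0907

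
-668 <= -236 True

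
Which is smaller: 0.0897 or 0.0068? 0.0068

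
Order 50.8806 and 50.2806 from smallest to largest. 50.2806, 50.8806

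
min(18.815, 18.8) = 18.8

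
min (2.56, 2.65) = 2.56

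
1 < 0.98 False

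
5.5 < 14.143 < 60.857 True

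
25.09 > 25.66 False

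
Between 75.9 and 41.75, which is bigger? 75.9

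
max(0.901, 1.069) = 1.069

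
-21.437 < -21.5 False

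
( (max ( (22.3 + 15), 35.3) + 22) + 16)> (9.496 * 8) False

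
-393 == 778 False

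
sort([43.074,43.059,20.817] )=[20.817,43.059,43.074]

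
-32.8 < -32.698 True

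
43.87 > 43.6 True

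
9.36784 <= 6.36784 False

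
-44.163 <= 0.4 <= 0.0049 False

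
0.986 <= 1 True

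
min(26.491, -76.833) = -76.833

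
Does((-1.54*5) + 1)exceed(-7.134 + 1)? No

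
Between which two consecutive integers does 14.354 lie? 14 and 15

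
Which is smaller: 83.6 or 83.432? 83.432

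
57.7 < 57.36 False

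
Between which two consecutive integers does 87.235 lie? 87 and 88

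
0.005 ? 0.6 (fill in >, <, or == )<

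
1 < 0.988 False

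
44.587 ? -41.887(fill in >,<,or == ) >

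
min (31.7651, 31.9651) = 31.7651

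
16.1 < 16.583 True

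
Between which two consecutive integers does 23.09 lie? 23 and 24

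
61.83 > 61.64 True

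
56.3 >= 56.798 False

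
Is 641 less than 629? No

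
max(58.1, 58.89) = 58.89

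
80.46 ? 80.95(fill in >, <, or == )<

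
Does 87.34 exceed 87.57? No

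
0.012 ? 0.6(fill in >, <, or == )<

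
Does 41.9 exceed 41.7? Yes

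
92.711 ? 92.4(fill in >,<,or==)>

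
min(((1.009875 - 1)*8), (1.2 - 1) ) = 0.079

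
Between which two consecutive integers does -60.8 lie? -61 and -60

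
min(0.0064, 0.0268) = 0.0064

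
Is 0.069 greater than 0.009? Yes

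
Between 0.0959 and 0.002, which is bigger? 0.0959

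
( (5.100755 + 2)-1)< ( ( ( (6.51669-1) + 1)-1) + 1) True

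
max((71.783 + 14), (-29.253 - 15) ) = 85.783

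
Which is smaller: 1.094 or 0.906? 0.906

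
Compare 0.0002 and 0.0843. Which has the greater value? 0.0843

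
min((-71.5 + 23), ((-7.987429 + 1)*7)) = -48.912003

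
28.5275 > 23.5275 True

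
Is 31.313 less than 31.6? Yes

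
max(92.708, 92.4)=92.708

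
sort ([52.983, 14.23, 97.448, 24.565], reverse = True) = [97.448, 52.983, 24.565, 14.23]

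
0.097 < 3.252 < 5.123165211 True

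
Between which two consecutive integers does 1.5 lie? 1 and 2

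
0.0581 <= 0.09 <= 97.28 True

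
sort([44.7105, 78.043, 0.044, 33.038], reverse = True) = [78.043, 44.7105, 33.038, 0.044]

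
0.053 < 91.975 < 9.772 False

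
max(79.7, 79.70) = 79.70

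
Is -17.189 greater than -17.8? Yes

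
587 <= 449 False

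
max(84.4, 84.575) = 84.575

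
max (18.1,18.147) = 18.147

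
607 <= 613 True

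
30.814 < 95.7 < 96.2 True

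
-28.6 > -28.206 False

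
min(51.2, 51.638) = 51.2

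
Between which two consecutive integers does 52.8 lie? 52 and 53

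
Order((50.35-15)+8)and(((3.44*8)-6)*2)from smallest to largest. (((3.44*8)-6)*2), ((50.35-15)+8)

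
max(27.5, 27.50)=27.50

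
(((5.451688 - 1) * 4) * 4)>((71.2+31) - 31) True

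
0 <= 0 True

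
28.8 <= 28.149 False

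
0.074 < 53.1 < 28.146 False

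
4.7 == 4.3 False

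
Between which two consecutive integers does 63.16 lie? 63 and 64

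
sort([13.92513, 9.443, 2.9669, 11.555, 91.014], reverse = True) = [91.014, 13.92513, 11.555, 9.443, 2.9669]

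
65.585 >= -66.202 True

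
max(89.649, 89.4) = 89.649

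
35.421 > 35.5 False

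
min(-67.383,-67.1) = -67.383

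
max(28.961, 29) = 29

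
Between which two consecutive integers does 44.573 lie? 44 and 45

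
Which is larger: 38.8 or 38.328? 38.8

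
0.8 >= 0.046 True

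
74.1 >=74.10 True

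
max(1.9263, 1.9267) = 1.9267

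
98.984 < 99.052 True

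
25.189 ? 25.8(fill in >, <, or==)<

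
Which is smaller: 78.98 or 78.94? 78.94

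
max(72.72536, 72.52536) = 72.72536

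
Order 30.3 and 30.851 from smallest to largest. 30.3,30.851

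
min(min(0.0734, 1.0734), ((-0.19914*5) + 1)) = 0.0043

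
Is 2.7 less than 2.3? No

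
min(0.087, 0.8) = 0.087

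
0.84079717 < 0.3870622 False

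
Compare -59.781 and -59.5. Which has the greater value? -59.5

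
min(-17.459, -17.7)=-17.7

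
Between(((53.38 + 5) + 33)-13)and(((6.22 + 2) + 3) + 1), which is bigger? (((53.38 + 5) + 33)-13)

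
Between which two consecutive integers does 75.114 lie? 75 and 76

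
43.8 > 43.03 True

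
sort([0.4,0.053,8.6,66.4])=[0.053,0.4,8.6,66.4]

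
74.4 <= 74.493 True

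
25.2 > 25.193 True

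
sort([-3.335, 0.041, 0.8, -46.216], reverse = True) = [0.8, 0.041, -3.335, -46.216]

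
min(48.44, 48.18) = 48.18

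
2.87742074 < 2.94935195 True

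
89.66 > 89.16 True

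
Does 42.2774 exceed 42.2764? Yes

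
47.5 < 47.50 False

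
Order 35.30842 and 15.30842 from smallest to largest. 15.30842, 35.30842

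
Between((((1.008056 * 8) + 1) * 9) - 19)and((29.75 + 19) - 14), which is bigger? ((((1.008056 * 8) + 1) * 9) - 19)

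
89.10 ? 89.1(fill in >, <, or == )==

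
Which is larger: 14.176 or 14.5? 14.5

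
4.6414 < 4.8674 True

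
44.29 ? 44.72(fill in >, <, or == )<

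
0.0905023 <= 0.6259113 True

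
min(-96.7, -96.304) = -96.7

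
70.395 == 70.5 False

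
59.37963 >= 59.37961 True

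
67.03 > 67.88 False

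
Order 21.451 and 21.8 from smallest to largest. 21.451, 21.8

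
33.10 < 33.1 False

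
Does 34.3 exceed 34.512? No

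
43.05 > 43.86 False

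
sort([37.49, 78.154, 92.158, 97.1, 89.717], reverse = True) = [97.1, 92.158, 89.717, 78.154, 37.49]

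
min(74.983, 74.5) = 74.5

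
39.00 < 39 False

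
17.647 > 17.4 True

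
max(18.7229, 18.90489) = 18.90489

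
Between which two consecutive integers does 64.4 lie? 64 and 65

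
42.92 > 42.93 False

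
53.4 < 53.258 False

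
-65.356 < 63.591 True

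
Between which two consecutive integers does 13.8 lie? 13 and 14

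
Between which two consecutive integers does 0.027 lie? 0 and 1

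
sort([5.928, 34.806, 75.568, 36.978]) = [5.928, 34.806, 36.978, 75.568]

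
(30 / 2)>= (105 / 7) True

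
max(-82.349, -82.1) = -82.1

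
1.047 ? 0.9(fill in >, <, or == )>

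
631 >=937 False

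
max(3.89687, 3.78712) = 3.89687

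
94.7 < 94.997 True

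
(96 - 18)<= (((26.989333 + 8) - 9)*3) False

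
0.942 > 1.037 False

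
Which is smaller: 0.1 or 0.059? 0.059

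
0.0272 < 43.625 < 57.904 True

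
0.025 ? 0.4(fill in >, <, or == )<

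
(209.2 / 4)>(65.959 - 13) False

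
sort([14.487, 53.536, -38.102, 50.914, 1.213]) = [-38.102, 1.213, 14.487, 50.914, 53.536]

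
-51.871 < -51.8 True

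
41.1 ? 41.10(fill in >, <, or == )==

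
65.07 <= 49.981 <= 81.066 False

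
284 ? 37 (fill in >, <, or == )>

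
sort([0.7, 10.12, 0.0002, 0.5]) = [0.0002, 0.5, 0.7, 10.12]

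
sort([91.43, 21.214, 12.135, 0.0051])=[0.0051, 12.135, 21.214, 91.43]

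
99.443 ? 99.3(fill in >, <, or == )>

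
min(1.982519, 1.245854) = 1.245854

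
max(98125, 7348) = 98125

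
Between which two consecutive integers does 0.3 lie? 0 and 1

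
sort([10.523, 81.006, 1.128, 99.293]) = [1.128, 10.523, 81.006, 99.293]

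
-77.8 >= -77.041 False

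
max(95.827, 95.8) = 95.827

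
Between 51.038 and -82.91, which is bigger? 51.038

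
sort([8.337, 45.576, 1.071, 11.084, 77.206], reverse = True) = [77.206, 45.576, 11.084, 8.337, 1.071]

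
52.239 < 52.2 False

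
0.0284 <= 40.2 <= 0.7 False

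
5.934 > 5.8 True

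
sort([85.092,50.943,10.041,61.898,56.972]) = [10.041,50.943,56.972,61.898,85.092]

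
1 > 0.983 True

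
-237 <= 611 True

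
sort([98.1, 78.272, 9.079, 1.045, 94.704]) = [1.045, 9.079, 78.272, 94.704, 98.1]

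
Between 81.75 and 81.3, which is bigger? 81.75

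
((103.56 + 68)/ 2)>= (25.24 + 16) True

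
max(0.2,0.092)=0.2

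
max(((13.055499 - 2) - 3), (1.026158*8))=8.209264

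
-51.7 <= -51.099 True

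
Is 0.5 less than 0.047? No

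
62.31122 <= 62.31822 True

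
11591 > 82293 False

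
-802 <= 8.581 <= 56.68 True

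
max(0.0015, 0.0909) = 0.0909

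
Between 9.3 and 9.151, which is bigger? 9.3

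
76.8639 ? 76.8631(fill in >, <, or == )>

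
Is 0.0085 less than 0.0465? Yes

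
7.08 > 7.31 False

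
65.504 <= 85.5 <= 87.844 True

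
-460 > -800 True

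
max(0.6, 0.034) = 0.6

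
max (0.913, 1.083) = 1.083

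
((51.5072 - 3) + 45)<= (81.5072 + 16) True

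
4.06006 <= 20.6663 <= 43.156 True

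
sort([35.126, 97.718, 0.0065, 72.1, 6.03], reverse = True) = [97.718, 72.1, 35.126, 6.03, 0.0065]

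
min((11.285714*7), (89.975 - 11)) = 78.975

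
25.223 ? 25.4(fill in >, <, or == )<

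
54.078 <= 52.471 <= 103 False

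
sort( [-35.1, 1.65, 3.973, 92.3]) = [-35.1, 1.65, 3.973, 92.3]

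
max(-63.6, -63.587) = -63.587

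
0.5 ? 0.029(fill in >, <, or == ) >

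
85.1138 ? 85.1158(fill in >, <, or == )<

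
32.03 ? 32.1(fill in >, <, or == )<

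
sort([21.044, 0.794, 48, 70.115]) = [0.794, 21.044, 48, 70.115]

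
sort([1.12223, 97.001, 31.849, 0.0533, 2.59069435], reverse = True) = [97.001, 31.849, 2.59069435, 1.12223, 0.0533]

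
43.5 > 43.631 False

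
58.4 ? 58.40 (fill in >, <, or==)==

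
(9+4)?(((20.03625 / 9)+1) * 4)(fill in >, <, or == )>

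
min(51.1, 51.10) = 51.1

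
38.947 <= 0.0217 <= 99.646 False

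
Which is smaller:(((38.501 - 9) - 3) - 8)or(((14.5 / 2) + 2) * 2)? (((14.5 / 2) + 2) * 2)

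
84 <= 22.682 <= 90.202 False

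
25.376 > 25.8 False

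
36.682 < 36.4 False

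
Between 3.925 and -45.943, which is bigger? 3.925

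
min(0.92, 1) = 0.92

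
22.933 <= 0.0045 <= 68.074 False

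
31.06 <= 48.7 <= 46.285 False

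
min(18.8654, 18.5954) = 18.5954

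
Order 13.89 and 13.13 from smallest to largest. 13.13, 13.89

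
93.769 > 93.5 True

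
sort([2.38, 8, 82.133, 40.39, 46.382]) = [2.38, 8, 40.39, 46.382, 82.133]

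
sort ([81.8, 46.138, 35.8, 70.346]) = [35.8, 46.138, 70.346, 81.8]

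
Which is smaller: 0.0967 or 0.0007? 0.0007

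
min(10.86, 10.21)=10.21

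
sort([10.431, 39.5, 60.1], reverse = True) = [60.1, 39.5, 10.431]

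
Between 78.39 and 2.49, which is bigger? 78.39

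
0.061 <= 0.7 True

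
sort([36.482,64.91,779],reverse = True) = [779,64.91,36.482]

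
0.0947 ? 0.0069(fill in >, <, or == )>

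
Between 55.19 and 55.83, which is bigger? 55.83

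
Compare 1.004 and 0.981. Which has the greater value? 1.004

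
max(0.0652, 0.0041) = 0.0652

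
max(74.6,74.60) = 74.60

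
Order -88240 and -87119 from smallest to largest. -88240, -87119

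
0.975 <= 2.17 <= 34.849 True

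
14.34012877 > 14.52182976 False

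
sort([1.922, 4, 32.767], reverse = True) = [32.767, 4, 1.922]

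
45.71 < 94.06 True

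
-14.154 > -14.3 True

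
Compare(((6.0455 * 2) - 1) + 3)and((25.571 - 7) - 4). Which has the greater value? ((25.571 - 7) - 4)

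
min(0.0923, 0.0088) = 0.0088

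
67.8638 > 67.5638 True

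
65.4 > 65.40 False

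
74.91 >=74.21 True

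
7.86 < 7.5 False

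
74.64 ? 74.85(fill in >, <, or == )<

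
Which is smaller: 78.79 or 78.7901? 78.79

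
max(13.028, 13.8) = 13.8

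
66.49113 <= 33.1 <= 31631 False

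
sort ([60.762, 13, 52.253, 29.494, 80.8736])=[13, 29.494, 52.253, 60.762, 80.8736]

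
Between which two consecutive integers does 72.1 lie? 72 and 73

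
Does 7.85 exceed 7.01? Yes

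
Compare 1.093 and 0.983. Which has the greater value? 1.093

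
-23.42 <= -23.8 False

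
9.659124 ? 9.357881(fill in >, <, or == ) >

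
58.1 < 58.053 False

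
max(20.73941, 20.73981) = 20.73981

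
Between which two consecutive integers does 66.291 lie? 66 and 67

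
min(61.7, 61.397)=61.397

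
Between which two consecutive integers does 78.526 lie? 78 and 79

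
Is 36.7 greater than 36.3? Yes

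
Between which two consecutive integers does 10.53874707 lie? 10 and 11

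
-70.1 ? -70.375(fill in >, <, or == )>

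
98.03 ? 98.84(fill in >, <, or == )<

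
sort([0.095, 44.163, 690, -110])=[-110, 0.095, 44.163, 690]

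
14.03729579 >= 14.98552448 False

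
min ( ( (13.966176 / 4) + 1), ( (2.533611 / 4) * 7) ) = 4.43381925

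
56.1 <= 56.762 True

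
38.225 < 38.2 False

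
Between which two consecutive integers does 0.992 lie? 0 and 1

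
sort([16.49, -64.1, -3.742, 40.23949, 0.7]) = [-64.1, -3.742, 0.7, 16.49, 40.23949]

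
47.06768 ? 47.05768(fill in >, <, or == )>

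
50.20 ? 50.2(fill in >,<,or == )==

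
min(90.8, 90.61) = 90.61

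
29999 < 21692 False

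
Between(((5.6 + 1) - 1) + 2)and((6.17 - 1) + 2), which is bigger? (((5.6 + 1) - 1) + 2)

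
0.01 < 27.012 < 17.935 False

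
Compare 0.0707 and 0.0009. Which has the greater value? 0.0707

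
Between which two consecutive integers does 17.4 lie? 17 and 18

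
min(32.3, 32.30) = 32.3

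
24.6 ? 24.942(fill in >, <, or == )<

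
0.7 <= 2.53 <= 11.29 True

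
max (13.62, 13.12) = 13.62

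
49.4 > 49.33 True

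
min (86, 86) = 86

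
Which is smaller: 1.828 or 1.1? 1.1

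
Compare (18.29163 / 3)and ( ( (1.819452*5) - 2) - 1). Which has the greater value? ( ( (1.819452*5) - 2) - 1)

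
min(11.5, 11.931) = 11.5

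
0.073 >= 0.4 False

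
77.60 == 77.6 True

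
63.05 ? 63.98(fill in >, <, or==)<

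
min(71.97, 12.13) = 12.13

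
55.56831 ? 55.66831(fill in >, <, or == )<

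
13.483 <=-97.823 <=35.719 False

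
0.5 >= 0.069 True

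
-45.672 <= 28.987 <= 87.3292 True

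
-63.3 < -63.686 False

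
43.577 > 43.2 True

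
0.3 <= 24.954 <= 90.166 True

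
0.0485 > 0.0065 True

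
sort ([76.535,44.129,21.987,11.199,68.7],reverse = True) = [76.535,68.7,44.129,21.987,11.199]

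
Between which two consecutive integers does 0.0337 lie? 0 and 1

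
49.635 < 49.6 False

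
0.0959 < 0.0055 False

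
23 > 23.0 False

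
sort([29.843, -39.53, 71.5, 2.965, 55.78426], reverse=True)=[71.5, 55.78426, 29.843, 2.965, -39.53]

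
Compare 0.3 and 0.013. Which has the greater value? 0.3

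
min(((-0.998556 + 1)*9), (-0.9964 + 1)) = 0.0036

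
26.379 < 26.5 True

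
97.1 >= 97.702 False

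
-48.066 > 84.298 False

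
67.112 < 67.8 True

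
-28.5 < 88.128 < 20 False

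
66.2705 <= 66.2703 False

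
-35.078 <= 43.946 True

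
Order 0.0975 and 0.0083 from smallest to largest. 0.0083, 0.0975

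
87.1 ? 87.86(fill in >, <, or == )<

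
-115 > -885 True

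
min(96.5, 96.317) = 96.317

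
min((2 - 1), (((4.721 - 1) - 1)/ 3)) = 0.907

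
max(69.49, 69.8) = 69.8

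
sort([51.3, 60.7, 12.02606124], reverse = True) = [60.7, 51.3, 12.02606124]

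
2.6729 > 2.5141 True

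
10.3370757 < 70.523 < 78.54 True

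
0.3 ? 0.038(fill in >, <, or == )>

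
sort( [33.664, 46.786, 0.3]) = [0.3, 33.664, 46.786]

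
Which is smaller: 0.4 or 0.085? 0.085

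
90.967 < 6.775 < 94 False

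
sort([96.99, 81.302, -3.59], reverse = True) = [96.99, 81.302, -3.59]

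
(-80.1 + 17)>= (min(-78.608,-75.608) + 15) True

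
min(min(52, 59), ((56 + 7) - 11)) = 52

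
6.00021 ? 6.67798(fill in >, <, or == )<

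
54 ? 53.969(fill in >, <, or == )>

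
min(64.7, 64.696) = 64.696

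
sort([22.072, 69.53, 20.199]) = [20.199, 22.072, 69.53]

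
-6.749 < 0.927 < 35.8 True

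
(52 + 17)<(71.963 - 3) False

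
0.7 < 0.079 False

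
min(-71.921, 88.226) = -71.921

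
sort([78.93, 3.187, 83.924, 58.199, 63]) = [3.187, 58.199, 63, 78.93, 83.924]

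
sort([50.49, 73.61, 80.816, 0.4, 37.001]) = [0.4, 37.001, 50.49, 73.61, 80.816]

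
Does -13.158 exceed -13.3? Yes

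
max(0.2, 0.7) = 0.7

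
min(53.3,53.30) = 53.3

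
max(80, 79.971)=80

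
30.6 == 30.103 False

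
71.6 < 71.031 False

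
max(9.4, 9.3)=9.4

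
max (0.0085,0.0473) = 0.0473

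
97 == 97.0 True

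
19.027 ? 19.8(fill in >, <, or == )<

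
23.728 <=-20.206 False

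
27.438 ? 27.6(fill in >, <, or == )<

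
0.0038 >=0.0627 False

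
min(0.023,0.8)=0.023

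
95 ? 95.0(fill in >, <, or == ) ==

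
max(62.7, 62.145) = 62.7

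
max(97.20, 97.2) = 97.2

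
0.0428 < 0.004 False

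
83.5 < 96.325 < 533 True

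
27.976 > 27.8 True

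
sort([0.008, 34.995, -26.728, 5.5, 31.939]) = [-26.728, 0.008, 5.5, 31.939, 34.995]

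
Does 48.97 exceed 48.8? Yes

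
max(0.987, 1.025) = 1.025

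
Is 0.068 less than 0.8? Yes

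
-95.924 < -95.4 True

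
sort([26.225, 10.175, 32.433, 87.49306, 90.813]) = [10.175, 26.225, 32.433, 87.49306, 90.813]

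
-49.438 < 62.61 True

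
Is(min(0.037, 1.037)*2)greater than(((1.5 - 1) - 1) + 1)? No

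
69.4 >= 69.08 True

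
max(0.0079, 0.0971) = 0.0971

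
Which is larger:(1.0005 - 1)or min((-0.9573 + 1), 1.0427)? min((-0.9573 + 1), 1.0427)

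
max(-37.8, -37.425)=-37.425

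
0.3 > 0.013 True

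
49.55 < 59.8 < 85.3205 True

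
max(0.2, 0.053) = 0.2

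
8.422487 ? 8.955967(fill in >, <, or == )<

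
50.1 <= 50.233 True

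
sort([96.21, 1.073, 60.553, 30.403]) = [1.073, 30.403, 60.553, 96.21]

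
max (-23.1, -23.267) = -23.1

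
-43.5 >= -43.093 False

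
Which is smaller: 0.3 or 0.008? 0.008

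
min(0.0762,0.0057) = 0.0057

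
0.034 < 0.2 True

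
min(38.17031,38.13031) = 38.13031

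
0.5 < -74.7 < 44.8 False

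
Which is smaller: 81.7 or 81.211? 81.211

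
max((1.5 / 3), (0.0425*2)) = 0.5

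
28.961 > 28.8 True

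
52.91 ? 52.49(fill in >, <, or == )>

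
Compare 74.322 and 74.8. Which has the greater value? 74.8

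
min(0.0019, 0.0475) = 0.0019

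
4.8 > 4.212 True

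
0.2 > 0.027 True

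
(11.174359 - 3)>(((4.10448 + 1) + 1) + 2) True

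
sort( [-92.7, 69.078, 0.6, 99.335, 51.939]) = [-92.7, 0.6, 51.939, 69.078, 99.335]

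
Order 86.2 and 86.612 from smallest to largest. 86.2, 86.612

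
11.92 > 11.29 True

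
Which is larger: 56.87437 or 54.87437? 56.87437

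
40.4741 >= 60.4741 False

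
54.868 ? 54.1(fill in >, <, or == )>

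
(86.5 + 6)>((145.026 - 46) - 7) True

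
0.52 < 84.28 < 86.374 True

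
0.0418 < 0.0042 False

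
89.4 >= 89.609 False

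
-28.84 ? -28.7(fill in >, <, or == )<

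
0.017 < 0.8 True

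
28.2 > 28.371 False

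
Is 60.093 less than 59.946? No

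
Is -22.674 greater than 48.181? No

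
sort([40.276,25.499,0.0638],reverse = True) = [40.276,25.499,0.0638]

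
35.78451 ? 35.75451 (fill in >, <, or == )>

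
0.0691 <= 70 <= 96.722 True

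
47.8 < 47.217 False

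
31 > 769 False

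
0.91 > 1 False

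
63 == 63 True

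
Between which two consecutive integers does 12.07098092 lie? 12 and 13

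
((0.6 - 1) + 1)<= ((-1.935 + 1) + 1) False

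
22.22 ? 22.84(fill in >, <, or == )<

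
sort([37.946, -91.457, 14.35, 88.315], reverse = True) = [88.315, 37.946, 14.35, -91.457]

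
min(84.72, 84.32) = 84.32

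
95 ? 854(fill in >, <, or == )<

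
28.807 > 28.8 True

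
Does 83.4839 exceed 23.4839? Yes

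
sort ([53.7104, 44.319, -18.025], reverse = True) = [53.7104, 44.319, -18.025]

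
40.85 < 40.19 False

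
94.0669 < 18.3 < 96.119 False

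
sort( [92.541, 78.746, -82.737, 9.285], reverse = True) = [92.541, 78.746, 9.285, -82.737]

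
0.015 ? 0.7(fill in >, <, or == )<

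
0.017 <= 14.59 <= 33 True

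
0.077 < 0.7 True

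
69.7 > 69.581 True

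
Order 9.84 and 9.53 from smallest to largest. 9.53, 9.84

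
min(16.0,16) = 16.0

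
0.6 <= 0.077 False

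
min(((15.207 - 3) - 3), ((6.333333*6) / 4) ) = 9.207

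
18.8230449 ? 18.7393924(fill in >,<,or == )>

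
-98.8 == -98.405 False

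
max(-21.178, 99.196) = 99.196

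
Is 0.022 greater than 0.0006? Yes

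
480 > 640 False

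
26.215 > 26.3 False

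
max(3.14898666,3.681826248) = 3.681826248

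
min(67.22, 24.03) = 24.03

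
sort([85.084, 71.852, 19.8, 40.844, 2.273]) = [2.273, 19.8, 40.844, 71.852, 85.084]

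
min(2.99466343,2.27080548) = 2.27080548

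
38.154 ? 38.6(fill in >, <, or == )<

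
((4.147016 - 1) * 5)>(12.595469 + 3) True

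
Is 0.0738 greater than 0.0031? Yes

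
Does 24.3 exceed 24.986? No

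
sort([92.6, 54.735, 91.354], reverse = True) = [92.6, 91.354, 54.735]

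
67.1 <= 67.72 True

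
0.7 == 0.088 False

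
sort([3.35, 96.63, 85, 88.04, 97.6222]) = [3.35, 85, 88.04, 96.63, 97.6222]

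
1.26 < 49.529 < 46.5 False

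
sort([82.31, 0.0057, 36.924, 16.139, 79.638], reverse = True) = [82.31, 79.638, 36.924, 16.139, 0.0057]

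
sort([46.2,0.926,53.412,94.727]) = [0.926,46.2,53.412,94.727]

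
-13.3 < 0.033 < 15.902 True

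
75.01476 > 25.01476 True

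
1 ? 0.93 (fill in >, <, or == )>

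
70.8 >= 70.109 True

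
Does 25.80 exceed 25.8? No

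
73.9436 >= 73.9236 True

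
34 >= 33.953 True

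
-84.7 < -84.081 True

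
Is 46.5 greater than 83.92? No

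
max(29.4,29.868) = 29.868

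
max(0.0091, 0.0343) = 0.0343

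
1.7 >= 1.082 True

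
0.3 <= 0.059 False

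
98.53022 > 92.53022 True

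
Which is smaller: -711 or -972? -972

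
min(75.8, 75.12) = 75.12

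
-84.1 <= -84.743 False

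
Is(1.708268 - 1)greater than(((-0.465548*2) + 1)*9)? Yes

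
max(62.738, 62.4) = 62.738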